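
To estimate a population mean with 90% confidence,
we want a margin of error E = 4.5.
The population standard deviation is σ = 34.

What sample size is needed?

Answer: n = 155

Derivation:
z_0.05 = 1.645
n = (z×σ/E)² = (1.645×34/4.5)²
n = 154.4773
Round up: n = 155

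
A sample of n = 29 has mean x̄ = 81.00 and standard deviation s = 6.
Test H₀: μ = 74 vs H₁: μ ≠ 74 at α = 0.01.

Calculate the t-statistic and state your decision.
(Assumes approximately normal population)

Answer: t = 6.2825, reject H₀

Derivation:
df = n - 1 = 28
SE = s/√n = 6/√29 = 1.1142
t = (x̄ - μ₀)/SE = (81.00 - 74)/1.1142 = 6.2825
Critical value: t_{0.005,28} = ±2.763
p-value < 0.0001
Decision: reject H₀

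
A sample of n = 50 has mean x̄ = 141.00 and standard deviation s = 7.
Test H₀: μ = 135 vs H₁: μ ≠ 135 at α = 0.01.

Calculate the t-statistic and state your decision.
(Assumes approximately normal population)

Answer: t = 6.0612, reject H₀

Derivation:
df = n - 1 = 49
SE = s/√n = 7/√50 = 0.9899
t = (x̄ - μ₀)/SE = (141.00 - 135)/0.9899 = 6.0612
Critical value: t_{0.005,49} = ±2.680
p-value < 0.0001
Decision: reject H₀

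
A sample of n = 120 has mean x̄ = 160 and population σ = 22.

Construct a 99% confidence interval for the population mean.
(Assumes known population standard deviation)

Answer: (154.8266, 165.1734)

Derivation:
Confidence level: 99%, α = 0.01
z_0.005 = 2.576
SE = σ/√n = 22/√120 = 2.0083
Margin of error = 2.576 × 2.0083 = 5.1734
CI: x̄ ± margin = 160 ± 5.1734
CI: (154.8266, 165.1734)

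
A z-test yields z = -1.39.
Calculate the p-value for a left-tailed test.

Answer: p-value ≈ 0.0823

Derivation:
For z = -1.39:
p = P(Z < -1.39) = Φ(-1.39) = 0.0823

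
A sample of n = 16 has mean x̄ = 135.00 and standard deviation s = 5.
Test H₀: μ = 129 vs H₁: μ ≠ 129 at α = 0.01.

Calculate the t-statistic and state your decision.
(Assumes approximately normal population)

df = n - 1 = 15
SE = s/√n = 5/√16 = 1.2500
t = (x̄ - μ₀)/SE = (135.00 - 129)/1.2500 = 4.8000
Critical value: t_{0.005,15} = ±2.947
p-value ≈ 0.0002
Decision: reject H₀

Answer: t = 4.8000, reject H₀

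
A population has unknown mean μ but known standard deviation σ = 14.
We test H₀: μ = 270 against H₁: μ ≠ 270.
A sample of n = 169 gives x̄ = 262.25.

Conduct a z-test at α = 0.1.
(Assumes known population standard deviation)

Standard error: SE = σ/√n = 14/√169 = 1.0769
z-statistic: z = (x̄ - μ₀)/SE = (262.25 - 270)/1.0769 = -7.1966
Critical value: ±1.645
p-value < 0.0001
Decision: reject H₀

Answer: z = -7.1966, reject H₀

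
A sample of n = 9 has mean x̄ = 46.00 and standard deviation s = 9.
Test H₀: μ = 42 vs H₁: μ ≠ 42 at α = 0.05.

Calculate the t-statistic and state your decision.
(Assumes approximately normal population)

df = n - 1 = 8
SE = s/√n = 9/√9 = 3.0000
t = (x̄ - μ₀)/SE = (46.00 - 42)/3.0000 = 1.3333
Critical value: t_{0.025,8} = ±2.306
p-value ≈ 0.2191
Decision: fail to reject H₀

Answer: t = 1.3333, fail to reject H₀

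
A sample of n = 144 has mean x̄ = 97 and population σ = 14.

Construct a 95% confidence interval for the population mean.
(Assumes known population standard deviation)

Confidence level: 95%, α = 0.05
z_0.025 = 1.960
SE = σ/√n = 14/√144 = 1.1667
Margin of error = 1.960 × 1.1667 = 2.2867
CI: x̄ ± margin = 97 ± 2.2867
CI: (94.7133, 99.2867)

Answer: (94.7133, 99.2867)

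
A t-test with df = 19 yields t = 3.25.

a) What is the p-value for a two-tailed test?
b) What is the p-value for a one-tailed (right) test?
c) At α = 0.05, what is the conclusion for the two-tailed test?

Using t-distribution with df = 19:
a) Two-tailed: p = 2×P(T > 3.25) = 0.0042
b) One-tailed: p = P(T > 3.25) = 0.0021
c) 0.0042 < 0.05, reject H₀

Answer: a) 0.0042, b) 0.0021, c) reject H₀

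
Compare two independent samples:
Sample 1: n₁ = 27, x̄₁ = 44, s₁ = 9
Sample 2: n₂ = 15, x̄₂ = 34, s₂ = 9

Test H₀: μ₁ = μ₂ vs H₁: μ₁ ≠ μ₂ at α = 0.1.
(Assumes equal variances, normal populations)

Pooled variance: s²_p = [26×9² + 14×9²]/(40) = 81.0000
s_p = 9.0000
SE = s_p×√(1/n₁ + 1/n₂) = 9.0000×√(1/27 + 1/15) = 2.8983
t = (x̄₁ - x̄₂)/SE = (44 - 34)/2.8983 = 3.4503
df = 40, t-critical = ±1.684
Decision: reject H₀

Answer: t = 3.4503, reject H₀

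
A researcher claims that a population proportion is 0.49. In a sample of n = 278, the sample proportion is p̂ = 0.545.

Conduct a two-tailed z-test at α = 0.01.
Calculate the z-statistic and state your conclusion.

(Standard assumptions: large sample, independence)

Answer: z = 1.8344, fail to reject H₀

Derivation:
H₀: p = 0.49, H₁: p ≠ 0.49
Standard error: SE = √(p₀(1-p₀)/n) = √(0.49×0.51/278) = 0.029982
z-statistic: z = (p̂ - p₀)/SE = (0.545 - 0.49)/0.029982 = 1.8344
Critical value: z_0.005 = ±2.576
p-value = 0.0666
Decision: fail to reject H₀ at α = 0.01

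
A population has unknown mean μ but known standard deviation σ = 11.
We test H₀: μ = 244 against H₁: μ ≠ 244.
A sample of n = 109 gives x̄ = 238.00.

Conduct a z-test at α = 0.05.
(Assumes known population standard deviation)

Answer: z = -5.6948, reject H₀

Derivation:
Standard error: SE = σ/√n = 11/√109 = 1.0536
z-statistic: z = (x̄ - μ₀)/SE = (238.00 - 244)/1.0536 = -5.6948
Critical value: ±1.960
p-value < 0.0001
Decision: reject H₀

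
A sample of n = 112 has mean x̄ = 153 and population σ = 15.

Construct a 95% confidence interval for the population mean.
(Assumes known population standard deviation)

Confidence level: 95%, α = 0.05
z_0.025 = 1.960
SE = σ/√n = 15/√112 = 1.4174
Margin of error = 1.960 × 1.4174 = 2.7781
CI: x̄ ± margin = 153 ± 2.7781
CI: (150.2219, 155.7781)

Answer: (150.2219, 155.7781)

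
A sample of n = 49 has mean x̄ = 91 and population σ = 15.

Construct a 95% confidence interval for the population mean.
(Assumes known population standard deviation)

Answer: (86.7999, 95.2001)

Derivation:
Confidence level: 95%, α = 0.05
z_0.025 = 1.960
SE = σ/√n = 15/√49 = 2.1429
Margin of error = 1.960 × 2.1429 = 4.2001
CI: x̄ ± margin = 91 ± 4.2001
CI: (86.7999, 95.2001)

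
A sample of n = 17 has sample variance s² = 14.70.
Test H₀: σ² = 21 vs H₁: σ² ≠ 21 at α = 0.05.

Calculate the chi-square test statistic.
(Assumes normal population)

Answer: χ² = 11.2000, fail to reject H₀

Derivation:
df = n - 1 = 16
χ² = (n-1)s²/σ₀² = 16×14.70/21 = 11.2000
Critical values: χ²_{0.975,16} = 6.908, χ²_{0.025,16} = 28.845
Rejection region: χ² < 6.908 or χ² > 28.845
Decision: fail to reject H₀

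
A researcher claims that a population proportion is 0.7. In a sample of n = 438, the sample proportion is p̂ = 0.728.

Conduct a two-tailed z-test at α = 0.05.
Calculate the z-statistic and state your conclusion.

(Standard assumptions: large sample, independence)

H₀: p = 0.7, H₁: p ≠ 0.7
Standard error: SE = √(p₀(1-p₀)/n) = √(0.7×0.3/438) = 0.021896
z-statistic: z = (p̂ - p₀)/SE = (0.728 - 0.7)/0.021896 = 1.2788
Critical value: z_0.025 = ±1.960
p-value = 0.2010
Decision: fail to reject H₀ at α = 0.05

Answer: z = 1.2788, fail to reject H₀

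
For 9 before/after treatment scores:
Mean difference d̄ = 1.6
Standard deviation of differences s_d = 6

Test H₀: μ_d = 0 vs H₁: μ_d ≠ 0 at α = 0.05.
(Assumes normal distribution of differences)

df = n - 1 = 8
SE = s_d/√n = 6/√9 = 2.0000
t = d̄/SE = 1.6/2.0000 = 0.8000
Critical value: t_{0.025,8} = ±2.306
p-value ≈ 0.4468
Decision: fail to reject H₀

Answer: t = 0.8000, fail to reject H₀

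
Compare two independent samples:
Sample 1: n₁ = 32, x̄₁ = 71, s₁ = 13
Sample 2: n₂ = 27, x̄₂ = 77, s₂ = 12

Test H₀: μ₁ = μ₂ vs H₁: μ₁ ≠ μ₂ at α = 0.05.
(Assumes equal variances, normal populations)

Pooled variance: s²_p = [31×13² + 26×12²]/(57) = 157.5965
s_p = 12.5537
SE = s_p×√(1/n₁ + 1/n₂) = 12.5537×√(1/32 + 1/27) = 3.2805
t = (x̄₁ - x̄₂)/SE = (71 - 77)/3.2805 = -1.8290
df = 57, t-critical = ±2.002
Decision: fail to reject H₀

Answer: t = -1.8290, fail to reject H₀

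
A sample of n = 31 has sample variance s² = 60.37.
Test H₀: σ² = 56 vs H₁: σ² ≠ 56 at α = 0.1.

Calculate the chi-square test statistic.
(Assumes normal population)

Answer: χ² = 32.3411, fail to reject H₀

Derivation:
df = n - 1 = 30
χ² = (n-1)s²/σ₀² = 30×60.37/56 = 32.3411
Critical values: χ²_{0.95,30} = 18.493, χ²_{0.05,30} = 43.773
Rejection region: χ² < 18.493 or χ² > 43.773
Decision: fail to reject H₀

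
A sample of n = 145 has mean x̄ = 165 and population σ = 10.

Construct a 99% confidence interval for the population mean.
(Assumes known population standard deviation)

Confidence level: 99%, α = 0.01
z_0.005 = 2.576
SE = σ/√n = 10/√145 = 0.8305
Margin of error = 2.576 × 0.8305 = 2.1394
CI: x̄ ± margin = 165 ± 2.1394
CI: (162.8606, 167.1394)

Answer: (162.8606, 167.1394)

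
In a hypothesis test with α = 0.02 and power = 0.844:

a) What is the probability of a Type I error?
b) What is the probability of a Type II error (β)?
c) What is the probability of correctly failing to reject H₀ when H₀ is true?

a) Type I error probability = α = 0.02
b) Power = P(reject H₀ | H₁ true) = 1 - β = 0.844, so Type II error probability = β = 1 - Power = 0.156
c) P(fail to reject H₀ | H₀ true) = 1 - α = 0.98

Answer: a) 0.02, b) 0.156, c) 0.98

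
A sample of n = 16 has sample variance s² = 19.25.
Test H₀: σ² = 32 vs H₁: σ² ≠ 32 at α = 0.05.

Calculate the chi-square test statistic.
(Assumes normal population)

df = n - 1 = 15
χ² = (n-1)s²/σ₀² = 15×19.25/32 = 9.0234
Critical values: χ²_{0.975,15} = 6.262, χ²_{0.025,15} = 27.488
Rejection region: χ² < 6.262 or χ² > 27.488
Decision: fail to reject H₀

Answer: χ² = 9.0234, fail to reject H₀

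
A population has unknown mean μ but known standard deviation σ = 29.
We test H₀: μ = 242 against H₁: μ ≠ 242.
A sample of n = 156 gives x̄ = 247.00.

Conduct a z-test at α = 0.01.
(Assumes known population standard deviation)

Standard error: SE = σ/√n = 29/√156 = 2.3219
z-statistic: z = (x̄ - μ₀)/SE = (247.00 - 242)/2.3219 = 2.1534
Critical value: ±2.576
p-value = 0.0313
Decision: fail to reject H₀

Answer: z = 2.1534, fail to reject H₀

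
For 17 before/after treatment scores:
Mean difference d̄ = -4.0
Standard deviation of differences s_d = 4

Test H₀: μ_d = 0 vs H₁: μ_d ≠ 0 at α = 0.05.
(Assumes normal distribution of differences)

Answer: t = -4.1233, reject H₀

Derivation:
df = n - 1 = 16
SE = s_d/√n = 4/√17 = 0.9701
t = d̄/SE = -4.0/0.9701 = -4.1233
Critical value: t_{0.025,16} = ±2.120
p-value ≈ 0.0008
Decision: reject H₀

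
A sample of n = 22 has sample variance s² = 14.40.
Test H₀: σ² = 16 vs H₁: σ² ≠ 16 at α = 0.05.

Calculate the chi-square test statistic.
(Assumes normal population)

Answer: χ² = 18.9000, fail to reject H₀

Derivation:
df = n - 1 = 21
χ² = (n-1)s²/σ₀² = 21×14.40/16 = 18.9000
Critical values: χ²_{0.975,21} = 10.283, χ²_{0.025,21} = 35.479
Rejection region: χ² < 10.283 or χ² > 35.479
Decision: fail to reject H₀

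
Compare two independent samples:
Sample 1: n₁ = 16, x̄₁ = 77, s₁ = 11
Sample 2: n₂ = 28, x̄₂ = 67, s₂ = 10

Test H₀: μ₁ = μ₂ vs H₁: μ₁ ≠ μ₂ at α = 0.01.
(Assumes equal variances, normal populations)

Pooled variance: s²_p = [15×11² + 27×10²]/(42) = 107.5000
s_p = 10.3682
SE = s_p×√(1/n₁ + 1/n₂) = 10.3682×√(1/16 + 1/28) = 3.2493
t = (x̄₁ - x̄₂)/SE = (77 - 67)/3.2493 = 3.0776
df = 42, t-critical = ±2.698
Decision: reject H₀

Answer: t = 3.0776, reject H₀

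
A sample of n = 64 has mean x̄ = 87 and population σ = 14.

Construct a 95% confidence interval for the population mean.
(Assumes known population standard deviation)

Confidence level: 95%, α = 0.05
z_0.025 = 1.960
SE = σ/√n = 14/√64 = 1.7500
Margin of error = 1.960 × 1.7500 = 3.4300
CI: x̄ ± margin = 87 ± 3.4300
CI: (83.5700, 90.4300)

Answer: (83.5700, 90.4300)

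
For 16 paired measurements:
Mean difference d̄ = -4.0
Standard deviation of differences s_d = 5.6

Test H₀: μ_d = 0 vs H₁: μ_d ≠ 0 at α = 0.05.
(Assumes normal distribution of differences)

Answer: t = -2.8571, reject H₀

Derivation:
df = n - 1 = 15
SE = s_d/√n = 5.6/√16 = 1.4000
t = d̄/SE = -4.0/1.4000 = -2.8571
Critical value: t_{0.025,15} = ±2.131
p-value ≈ 0.0120
Decision: reject H₀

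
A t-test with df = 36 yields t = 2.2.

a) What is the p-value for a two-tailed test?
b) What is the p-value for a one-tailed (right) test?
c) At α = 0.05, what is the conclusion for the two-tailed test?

Using t-distribution with df = 36:
a) Two-tailed: p = 2×P(T > 2.2) = 0.0343
b) One-tailed: p = P(T > 2.2) = 0.0172
c) 0.0343 < 0.05, reject H₀

Answer: a) 0.0343, b) 0.0172, c) reject H₀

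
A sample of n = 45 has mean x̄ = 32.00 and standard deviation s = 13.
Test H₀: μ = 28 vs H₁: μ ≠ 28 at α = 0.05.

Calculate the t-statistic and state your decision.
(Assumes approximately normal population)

Answer: t = 2.0641, reject H₀

Derivation:
df = n - 1 = 44
SE = s/√n = 13/√45 = 1.9379
t = (x̄ - μ₀)/SE = (32.00 - 28)/1.9379 = 2.0641
Critical value: t_{0.025,44} = ±2.015
p-value ≈ 0.0449
Decision: reject H₀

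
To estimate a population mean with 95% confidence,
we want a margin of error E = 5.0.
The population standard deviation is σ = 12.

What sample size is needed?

z_0.025 = 1.960
n = (z×σ/E)² = (1.960×12/5.0)²
n = 22.1276
Round up: n = 23

Answer: n = 23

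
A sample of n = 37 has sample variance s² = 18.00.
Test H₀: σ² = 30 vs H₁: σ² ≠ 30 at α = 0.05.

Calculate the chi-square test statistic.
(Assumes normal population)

Answer: χ² = 21.6000, fail to reject H₀

Derivation:
df = n - 1 = 36
χ² = (n-1)s²/σ₀² = 36×18.00/30 = 21.6000
Critical values: χ²_{0.975,36} = 21.336, χ²_{0.025,36} = 54.437
Rejection region: χ² < 21.336 or χ² > 54.437
Decision: fail to reject H₀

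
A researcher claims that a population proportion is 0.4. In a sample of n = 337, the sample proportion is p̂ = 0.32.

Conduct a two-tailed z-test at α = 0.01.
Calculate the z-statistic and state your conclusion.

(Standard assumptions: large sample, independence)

Answer: z = -2.9978, reject H₀

Derivation:
H₀: p = 0.4, H₁: p ≠ 0.4
Standard error: SE = √(p₀(1-p₀)/n) = √(0.4×0.6/337) = 0.026686
z-statistic: z = (p̂ - p₀)/SE = (0.32 - 0.4)/0.026686 = -2.9978
Critical value: z_0.005 = ±2.576
p-value = 0.0027
Decision: reject H₀ at α = 0.01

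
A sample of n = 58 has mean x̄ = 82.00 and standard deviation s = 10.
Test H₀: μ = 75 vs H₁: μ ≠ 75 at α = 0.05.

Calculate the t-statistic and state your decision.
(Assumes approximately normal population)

df = n - 1 = 57
SE = s/√n = 10/√58 = 1.3131
t = (x̄ - μ₀)/SE = (82.00 - 75)/1.3131 = 5.3309
Critical value: t_{0.025,57} = ±2.002
p-value < 0.0001
Decision: reject H₀

Answer: t = 5.3309, reject H₀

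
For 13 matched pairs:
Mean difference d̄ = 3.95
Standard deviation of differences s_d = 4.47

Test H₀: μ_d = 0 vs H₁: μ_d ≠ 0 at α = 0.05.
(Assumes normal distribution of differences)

Answer: t = 3.1860, reject H₀

Derivation:
df = n - 1 = 12
SE = s_d/√n = 4.47/√13 = 1.2398
t = d̄/SE = 3.95/1.2398 = 3.1860
Critical value: t_{0.025,12} = ±2.179
p-value ≈ 0.0078
Decision: reject H₀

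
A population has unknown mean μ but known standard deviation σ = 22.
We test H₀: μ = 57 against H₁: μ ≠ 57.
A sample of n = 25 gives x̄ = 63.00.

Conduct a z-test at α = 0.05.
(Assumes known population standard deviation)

Standard error: SE = σ/√n = 22/√25 = 4.4000
z-statistic: z = (x̄ - μ₀)/SE = (63.00 - 57)/4.4000 = 1.3636
Critical value: ±1.960
p-value = 0.1727
Decision: fail to reject H₀

Answer: z = 1.3636, fail to reject H₀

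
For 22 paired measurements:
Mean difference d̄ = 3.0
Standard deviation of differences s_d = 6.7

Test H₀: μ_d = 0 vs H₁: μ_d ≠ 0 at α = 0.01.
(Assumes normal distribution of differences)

df = n - 1 = 21
SE = s_d/√n = 6.7/√22 = 1.4284
t = d̄/SE = 3.0/1.4284 = 2.1003
Critical value: t_{0.005,21} = ±2.831
p-value ≈ 0.0480
Decision: fail to reject H₀

Answer: t = 2.1003, fail to reject H₀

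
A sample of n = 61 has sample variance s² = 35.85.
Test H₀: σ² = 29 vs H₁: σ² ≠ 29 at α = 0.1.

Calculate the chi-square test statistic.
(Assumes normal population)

df = n - 1 = 60
χ² = (n-1)s²/σ₀² = 60×35.85/29 = 74.1724
Critical values: χ²_{0.95,60} = 43.188, χ²_{0.05,60} = 79.082
Rejection region: χ² < 43.188 or χ² > 79.082
Decision: fail to reject H₀

Answer: χ² = 74.1724, fail to reject H₀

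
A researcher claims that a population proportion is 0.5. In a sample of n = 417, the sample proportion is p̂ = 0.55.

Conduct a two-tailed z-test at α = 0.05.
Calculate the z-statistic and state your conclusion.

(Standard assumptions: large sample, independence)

H₀: p = 0.5, H₁: p ≠ 0.5
Standard error: SE = √(p₀(1-p₀)/n) = √(0.5×0.5/417) = 0.024485
z-statistic: z = (p̂ - p₀)/SE = (0.55 - 0.5)/0.024485 = 2.0421
Critical value: z_0.025 = ±1.960
p-value = 0.0411
Decision: reject H₀ at α = 0.05

Answer: z = 2.0421, reject H₀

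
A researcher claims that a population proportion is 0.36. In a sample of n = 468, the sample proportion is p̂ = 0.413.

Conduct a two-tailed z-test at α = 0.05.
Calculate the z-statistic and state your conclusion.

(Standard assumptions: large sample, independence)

Answer: z = 2.3887, reject H₀

Derivation:
H₀: p = 0.36, H₁: p ≠ 0.36
Standard error: SE = √(p₀(1-p₀)/n) = √(0.36×0.64/468) = 0.022188
z-statistic: z = (p̂ - p₀)/SE = (0.413 - 0.36)/0.022188 = 2.3887
Critical value: z_0.025 = ±1.960
p-value = 0.0169
Decision: reject H₀ at α = 0.05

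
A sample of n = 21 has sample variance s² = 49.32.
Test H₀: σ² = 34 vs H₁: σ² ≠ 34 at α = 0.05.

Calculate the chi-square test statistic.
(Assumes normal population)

Answer: χ² = 29.0118, fail to reject H₀

Derivation:
df = n - 1 = 20
χ² = (n-1)s²/σ₀² = 20×49.32/34 = 29.0118
Critical values: χ²_{0.975,20} = 9.591, χ²_{0.025,20} = 34.170
Rejection region: χ² < 9.591 or χ² > 34.170
Decision: fail to reject H₀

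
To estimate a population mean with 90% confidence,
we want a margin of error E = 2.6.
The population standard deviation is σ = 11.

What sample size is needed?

z_0.05 = 1.645
n = (z×σ/E)² = (1.645×11/2.6)²
n = 48.4362
Round up: n = 49

Answer: n = 49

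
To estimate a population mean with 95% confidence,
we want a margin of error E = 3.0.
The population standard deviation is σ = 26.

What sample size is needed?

z_0.025 = 1.960
n = (z×σ/E)² = (1.960×26/3.0)²
n = 288.5468
Round up: n = 289

Answer: n = 289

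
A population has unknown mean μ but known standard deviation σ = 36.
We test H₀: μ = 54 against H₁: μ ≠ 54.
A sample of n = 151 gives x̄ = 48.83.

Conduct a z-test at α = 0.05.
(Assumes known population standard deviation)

Answer: z = -1.7647, fail to reject H₀

Derivation:
Standard error: SE = σ/√n = 36/√151 = 2.9296
z-statistic: z = (x̄ - μ₀)/SE = (48.83 - 54)/2.9296 = -1.7647
Critical value: ±1.960
p-value = 0.0776
Decision: fail to reject H₀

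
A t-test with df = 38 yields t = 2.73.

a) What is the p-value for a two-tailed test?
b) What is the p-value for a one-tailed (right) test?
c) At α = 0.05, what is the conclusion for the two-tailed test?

Using t-distribution with df = 38:
a) Two-tailed: p = 2×P(T > 2.73) = 0.0095
b) One-tailed: p = P(T > 2.73) = 0.0048
c) 0.0095 < 0.05, reject H₀

Answer: a) 0.0095, b) 0.0048, c) reject H₀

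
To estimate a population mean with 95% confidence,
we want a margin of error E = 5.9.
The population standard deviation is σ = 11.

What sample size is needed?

Answer: n = 14

Derivation:
z_0.025 = 1.960
n = (z×σ/E)² = (1.960×11/5.9)²
n = 13.3535
Round up: n = 14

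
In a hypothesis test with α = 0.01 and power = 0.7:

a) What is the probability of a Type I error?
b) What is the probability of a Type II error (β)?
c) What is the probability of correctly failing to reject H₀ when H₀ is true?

a) Type I error probability = α = 0.01
b) Power = P(reject H₀ | H₁ true) = 1 - β = 0.7, so Type II error probability = β = 1 - Power = 0.3
c) P(fail to reject H₀ | H₀ true) = 1 - α = 0.99

Answer: a) 0.01, b) 0.3, c) 0.99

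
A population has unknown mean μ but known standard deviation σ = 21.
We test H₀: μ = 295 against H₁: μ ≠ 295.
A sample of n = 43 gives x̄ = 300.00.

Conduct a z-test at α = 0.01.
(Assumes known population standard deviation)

Answer: z = 1.5613, fail to reject H₀

Derivation:
Standard error: SE = σ/√n = 21/√43 = 3.2025
z-statistic: z = (x̄ - μ₀)/SE = (300.00 - 295)/3.2025 = 1.5613
Critical value: ±2.576
p-value = 0.1185
Decision: fail to reject H₀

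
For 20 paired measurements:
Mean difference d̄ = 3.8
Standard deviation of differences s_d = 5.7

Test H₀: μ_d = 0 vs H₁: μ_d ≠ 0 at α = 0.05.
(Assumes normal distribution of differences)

Answer: t = 2.9813, reject H₀

Derivation:
df = n - 1 = 19
SE = s_d/√n = 5.7/√20 = 1.2746
t = d̄/SE = 3.8/1.2746 = 2.9813
Critical value: t_{0.025,19} = ±2.093
p-value ≈ 0.0077
Decision: reject H₀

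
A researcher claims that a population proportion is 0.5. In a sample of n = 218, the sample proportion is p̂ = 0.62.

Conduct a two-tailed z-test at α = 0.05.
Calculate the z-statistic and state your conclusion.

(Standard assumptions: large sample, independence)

Answer: z = 3.5436, reject H₀

Derivation:
H₀: p = 0.5, H₁: p ≠ 0.5
Standard error: SE = √(p₀(1-p₀)/n) = √(0.5×0.5/218) = 0.033864
z-statistic: z = (p̂ - p₀)/SE = (0.62 - 0.5)/0.033864 = 3.5436
Critical value: z_0.025 = ±1.960
p-value = 0.0004
Decision: reject H₀ at α = 0.05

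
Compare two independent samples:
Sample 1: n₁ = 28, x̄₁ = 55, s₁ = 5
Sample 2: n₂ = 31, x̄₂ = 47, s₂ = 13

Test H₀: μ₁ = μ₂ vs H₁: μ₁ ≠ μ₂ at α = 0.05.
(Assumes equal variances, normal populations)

Answer: t = 3.0565, reject H₀

Derivation:
Pooled variance: s²_p = [27×5² + 30×13²]/(57) = 100.7895
s_p = 10.0394
SE = s_p×√(1/n₁ + 1/n₂) = 10.0394×√(1/28 + 1/31) = 2.6174
t = (x̄₁ - x̄₂)/SE = (55 - 47)/2.6174 = 3.0565
df = 57, t-critical = ±2.002
Decision: reject H₀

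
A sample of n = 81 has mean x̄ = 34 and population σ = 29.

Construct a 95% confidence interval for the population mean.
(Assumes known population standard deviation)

Answer: (27.6845, 40.3155)

Derivation:
Confidence level: 95%, α = 0.05
z_0.025 = 1.960
SE = σ/√n = 29/√81 = 3.2222
Margin of error = 1.960 × 3.2222 = 6.3155
CI: x̄ ± margin = 34 ± 6.3155
CI: (27.6845, 40.3155)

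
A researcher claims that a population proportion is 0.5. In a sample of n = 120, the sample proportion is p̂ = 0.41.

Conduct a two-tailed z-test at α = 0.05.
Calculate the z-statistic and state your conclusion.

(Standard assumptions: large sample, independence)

H₀: p = 0.5, H₁: p ≠ 0.5
Standard error: SE = √(p₀(1-p₀)/n) = √(0.5×0.5/120) = 0.045644
z-statistic: z = (p̂ - p₀)/SE = (0.41 - 0.5)/0.045644 = -1.9718
Critical value: z_0.025 = ±1.960
p-value = 0.0486
Decision: reject H₀ at α = 0.05

Answer: z = -1.9718, reject H₀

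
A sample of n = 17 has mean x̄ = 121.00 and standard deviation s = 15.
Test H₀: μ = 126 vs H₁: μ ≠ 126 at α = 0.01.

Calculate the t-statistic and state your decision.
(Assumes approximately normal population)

Answer: t = -1.3744, fail to reject H₀

Derivation:
df = n - 1 = 16
SE = s/√n = 15/√17 = 3.6380
t = (x̄ - μ₀)/SE = (121.00 - 126)/3.6380 = -1.3744
Critical value: t_{0.005,16} = ±2.921
p-value ≈ 0.1883
Decision: fail to reject H₀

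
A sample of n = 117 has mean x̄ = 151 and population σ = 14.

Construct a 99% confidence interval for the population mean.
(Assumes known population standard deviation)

Confidence level: 99%, α = 0.01
z_0.005 = 2.576
SE = σ/√n = 14/√117 = 1.2943
Margin of error = 2.576 × 1.2943 = 3.3341
CI: x̄ ± margin = 151 ± 3.3341
CI: (147.6659, 154.3341)

Answer: (147.6659, 154.3341)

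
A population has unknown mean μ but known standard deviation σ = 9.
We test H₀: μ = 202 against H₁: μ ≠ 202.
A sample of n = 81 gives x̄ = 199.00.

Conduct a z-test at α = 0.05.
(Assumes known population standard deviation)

Standard error: SE = σ/√n = 9/√81 = 1.0000
z-statistic: z = (x̄ - μ₀)/SE = (199.00 - 202)/1.0000 = -3.0000
Critical value: ±1.960
p-value = 0.0027
Decision: reject H₀

Answer: z = -3.0000, reject H₀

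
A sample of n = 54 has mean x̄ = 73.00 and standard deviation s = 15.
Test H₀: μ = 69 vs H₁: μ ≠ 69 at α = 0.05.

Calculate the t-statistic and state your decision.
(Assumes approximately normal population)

Answer: t = 1.9596, fail to reject H₀

Derivation:
df = n - 1 = 53
SE = s/√n = 15/√54 = 2.0412
t = (x̄ - μ₀)/SE = (73.00 - 69)/2.0412 = 1.9596
Critical value: t_{0.025,53} = ±2.006
p-value ≈ 0.0553
Decision: fail to reject H₀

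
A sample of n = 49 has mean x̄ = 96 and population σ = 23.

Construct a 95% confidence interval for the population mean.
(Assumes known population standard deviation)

Confidence level: 95%, α = 0.05
z_0.025 = 1.960
SE = σ/√n = 23/√49 = 3.2857
Margin of error = 1.960 × 3.2857 = 6.4400
CI: x̄ ± margin = 96 ± 6.4400
CI: (89.5600, 102.4400)

Answer: (89.5600, 102.4400)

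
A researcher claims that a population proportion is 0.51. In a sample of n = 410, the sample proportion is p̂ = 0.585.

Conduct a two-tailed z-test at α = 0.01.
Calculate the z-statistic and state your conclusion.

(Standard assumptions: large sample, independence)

Answer: z = 3.0379, reject H₀

Derivation:
H₀: p = 0.51, H₁: p ≠ 0.51
Standard error: SE = √(p₀(1-p₀)/n) = √(0.51×0.49/410) = 0.024688
z-statistic: z = (p̂ - p₀)/SE = (0.585 - 0.51)/0.024688 = 3.0379
Critical value: z_0.005 = ±2.576
p-value = 0.0024
Decision: reject H₀ at α = 0.01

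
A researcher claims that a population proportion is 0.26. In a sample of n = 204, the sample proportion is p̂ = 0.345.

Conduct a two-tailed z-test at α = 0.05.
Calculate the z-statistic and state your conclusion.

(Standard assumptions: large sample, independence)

H₀: p = 0.26, H₁: p ≠ 0.26
Standard error: SE = √(p₀(1-p₀)/n) = √(0.26×0.74/204) = 0.030711
z-statistic: z = (p̂ - p₀)/SE = (0.345 - 0.26)/0.030711 = 2.7677
Critical value: z_0.025 = ±1.960
p-value = 0.0056
Decision: reject H₀ at α = 0.05

Answer: z = 2.7677, reject H₀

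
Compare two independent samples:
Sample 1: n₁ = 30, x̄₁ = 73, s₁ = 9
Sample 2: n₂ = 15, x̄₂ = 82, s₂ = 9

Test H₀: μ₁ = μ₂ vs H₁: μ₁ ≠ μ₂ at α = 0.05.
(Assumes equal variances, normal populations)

Answer: t = -3.1623, reject H₀

Derivation:
Pooled variance: s²_p = [29×9² + 14×9²]/(43) = 81.0000
s_p = 9.0000
SE = s_p×√(1/n₁ + 1/n₂) = 9.0000×√(1/30 + 1/15) = 2.8460
t = (x̄₁ - x̄₂)/SE = (73 - 82)/2.8460 = -3.1623
df = 43, t-critical = ±2.017
Decision: reject H₀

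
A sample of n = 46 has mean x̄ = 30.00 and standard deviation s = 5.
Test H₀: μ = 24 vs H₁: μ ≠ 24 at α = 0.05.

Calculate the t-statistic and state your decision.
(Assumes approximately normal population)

df = n - 1 = 45
SE = s/√n = 5/√46 = 0.7372
t = (x̄ - μ₀)/SE = (30.00 - 24)/0.7372 = 8.1389
Critical value: t_{0.025,45} = ±2.014
p-value < 0.0001
Decision: reject H₀

Answer: t = 8.1389, reject H₀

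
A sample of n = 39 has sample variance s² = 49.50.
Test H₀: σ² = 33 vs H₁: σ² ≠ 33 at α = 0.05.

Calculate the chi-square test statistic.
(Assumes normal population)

df = n - 1 = 38
χ² = (n-1)s²/σ₀² = 38×49.50/33 = 57.0000
Critical values: χ²_{0.975,38} = 22.878, χ²_{0.025,38} = 56.896
Rejection region: χ² < 22.878 or χ² > 56.896
Decision: reject H₀

Answer: χ² = 57.0000, reject H₀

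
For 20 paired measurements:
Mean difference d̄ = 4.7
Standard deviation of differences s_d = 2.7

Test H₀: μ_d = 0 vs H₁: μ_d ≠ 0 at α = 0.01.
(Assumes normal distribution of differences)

df = n - 1 = 19
SE = s_d/√n = 2.7/√20 = 0.6037
t = d̄/SE = 4.7/0.6037 = 7.7853
Critical value: t_{0.005,19} = ±2.861
p-value < 0.0001
Decision: reject H₀

Answer: t = 7.7853, reject H₀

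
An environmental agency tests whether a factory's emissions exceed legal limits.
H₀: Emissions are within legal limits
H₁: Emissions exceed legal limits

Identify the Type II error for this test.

Answer: Failing to cite a factory whose emissions actually exceed the limit

Derivation:
A Type I error (probability α) occurs when we reject a true H₀.
A Type II error (probability β) occurs when we fail to reject a false H₀.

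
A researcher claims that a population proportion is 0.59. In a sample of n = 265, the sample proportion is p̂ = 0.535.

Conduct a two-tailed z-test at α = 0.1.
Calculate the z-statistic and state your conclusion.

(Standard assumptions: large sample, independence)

Answer: z = -1.8204, reject H₀

Derivation:
H₀: p = 0.59, H₁: p ≠ 0.59
Standard error: SE = √(p₀(1-p₀)/n) = √(0.59×0.41/265) = 0.030213
z-statistic: z = (p̂ - p₀)/SE = (0.535 - 0.59)/0.030213 = -1.8204
Critical value: z_0.05 = ±1.645
p-value = 0.0687
Decision: reject H₀ at α = 0.1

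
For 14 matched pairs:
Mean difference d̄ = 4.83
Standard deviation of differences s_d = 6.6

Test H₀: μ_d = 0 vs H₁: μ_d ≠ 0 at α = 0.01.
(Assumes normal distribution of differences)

Answer: t = 2.7383, fail to reject H₀

Derivation:
df = n - 1 = 13
SE = s_d/√n = 6.6/√14 = 1.7639
t = d̄/SE = 4.83/1.7639 = 2.7383
Critical value: t_{0.005,13} = ±3.012
p-value ≈ 0.0169
Decision: fail to reject H₀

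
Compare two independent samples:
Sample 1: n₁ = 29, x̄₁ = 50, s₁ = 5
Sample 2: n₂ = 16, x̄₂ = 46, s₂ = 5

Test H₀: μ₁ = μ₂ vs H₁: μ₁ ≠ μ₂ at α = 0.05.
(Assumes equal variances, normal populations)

Answer: t = 2.5689, reject H₀

Derivation:
Pooled variance: s²_p = [28×5² + 15×5²]/(43) = 25.0000
s_p = 5.0000
SE = s_p×√(1/n₁ + 1/n₂) = 5.0000×√(1/29 + 1/16) = 1.5571
t = (x̄₁ - x̄₂)/SE = (50 - 46)/1.5571 = 2.5689
df = 43, t-critical = ±2.017
Decision: reject H₀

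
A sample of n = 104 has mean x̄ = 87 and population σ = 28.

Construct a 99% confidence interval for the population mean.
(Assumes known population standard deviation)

Answer: (79.9273, 94.0727)

Derivation:
Confidence level: 99%, α = 0.01
z_0.005 = 2.576
SE = σ/√n = 28/√104 = 2.7456
Margin of error = 2.576 × 2.7456 = 7.0727
CI: x̄ ± margin = 87 ± 7.0727
CI: (79.9273, 94.0727)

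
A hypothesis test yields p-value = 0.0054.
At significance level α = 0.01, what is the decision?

Answer: reject H₀

Derivation:
Compare p-value to α:
0.0054 < 0.01
Decision: reject H₀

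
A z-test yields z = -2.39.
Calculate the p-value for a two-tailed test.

For z = -2.39:
p = 2×P(Z > |-2.39|) = 2×(1 - Φ(2.39)) = 0.0168

Answer: p-value ≈ 0.0168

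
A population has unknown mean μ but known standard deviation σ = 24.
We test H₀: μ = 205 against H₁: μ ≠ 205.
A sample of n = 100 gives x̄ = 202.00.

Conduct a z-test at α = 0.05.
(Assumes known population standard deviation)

Standard error: SE = σ/√n = 24/√100 = 2.4000
z-statistic: z = (x̄ - μ₀)/SE = (202.00 - 205)/2.4000 = -1.2500
Critical value: ±1.960
p-value = 0.2113
Decision: fail to reject H₀

Answer: z = -1.2500, fail to reject H₀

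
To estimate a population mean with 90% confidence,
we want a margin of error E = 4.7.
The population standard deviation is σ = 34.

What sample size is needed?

z_0.05 = 1.645
n = (z×σ/E)² = (1.645×34/4.7)²
n = 141.6100
Round up: n = 142

Answer: n = 142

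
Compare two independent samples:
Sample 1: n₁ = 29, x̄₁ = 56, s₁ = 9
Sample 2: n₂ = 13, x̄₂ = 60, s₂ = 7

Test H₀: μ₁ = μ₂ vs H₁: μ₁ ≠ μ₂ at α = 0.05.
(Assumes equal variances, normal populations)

Answer: t = -1.4182, fail to reject H₀

Derivation:
Pooled variance: s²_p = [28×9² + 12×7²]/(40) = 71.4000
s_p = 8.4499
SE = s_p×√(1/n₁ + 1/n₂) = 8.4499×√(1/29 + 1/13) = 2.8204
t = (x̄₁ - x̄₂)/SE = (56 - 60)/2.8204 = -1.4182
df = 40, t-critical = ±2.021
Decision: fail to reject H₀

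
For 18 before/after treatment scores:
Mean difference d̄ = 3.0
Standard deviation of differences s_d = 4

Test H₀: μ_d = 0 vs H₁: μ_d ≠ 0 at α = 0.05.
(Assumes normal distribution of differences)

Answer: t = 3.1820, reject H₀

Derivation:
df = n - 1 = 17
SE = s_d/√n = 4/√18 = 0.9428
t = d̄/SE = 3.0/0.9428 = 3.1820
Critical value: t_{0.025,17} = ±2.110
p-value ≈ 0.0055
Decision: reject H₀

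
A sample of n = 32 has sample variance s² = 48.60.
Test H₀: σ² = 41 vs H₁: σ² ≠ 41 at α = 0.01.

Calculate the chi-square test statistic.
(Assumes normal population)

Answer: χ² = 36.7463, fail to reject H₀

Derivation:
df = n - 1 = 31
χ² = (n-1)s²/σ₀² = 31×48.60/41 = 36.7463
Critical values: χ²_{0.995,31} = 14.458, χ²_{0.005,31} = 55.003
Rejection region: χ² < 14.458 or χ² > 55.003
Decision: fail to reject H₀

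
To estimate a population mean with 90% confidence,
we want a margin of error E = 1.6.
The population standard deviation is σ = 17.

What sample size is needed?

z_0.05 = 1.645
n = (z×σ/E)² = (1.645×17/1.6)²
n = 305.4849
Round up: n = 306

Answer: n = 306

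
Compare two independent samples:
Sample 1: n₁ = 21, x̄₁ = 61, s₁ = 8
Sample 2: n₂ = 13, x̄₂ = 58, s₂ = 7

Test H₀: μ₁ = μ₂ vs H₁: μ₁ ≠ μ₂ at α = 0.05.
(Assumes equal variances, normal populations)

Pooled variance: s²_p = [20×8² + 12×7²]/(32) = 58.3750
s_p = 7.6404
SE = s_p×√(1/n₁ + 1/n₂) = 7.6404×√(1/21 + 1/13) = 2.6963
t = (x̄₁ - x̄₂)/SE = (61 - 58)/2.6963 = 1.1126
df = 32, t-critical = ±2.037
Decision: fail to reject H₀

Answer: t = 1.1126, fail to reject H₀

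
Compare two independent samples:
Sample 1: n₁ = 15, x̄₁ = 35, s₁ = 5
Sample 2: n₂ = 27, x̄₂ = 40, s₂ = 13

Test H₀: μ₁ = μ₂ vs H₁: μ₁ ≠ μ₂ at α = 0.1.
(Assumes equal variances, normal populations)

Pooled variance: s²_p = [14×5² + 26×13²]/(40) = 118.6000
s_p = 10.8904
SE = s_p×√(1/n₁ + 1/n₂) = 10.8904×√(1/15 + 1/27) = 3.5070
t = (x̄₁ - x̄₂)/SE = (35 - 40)/3.5070 = -1.4257
df = 40, t-critical = ±1.684
Decision: fail to reject H₀

Answer: t = -1.4257, fail to reject H₀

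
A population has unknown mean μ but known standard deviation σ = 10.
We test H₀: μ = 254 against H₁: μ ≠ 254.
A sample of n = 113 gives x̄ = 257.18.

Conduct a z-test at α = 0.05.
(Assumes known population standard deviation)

Standard error: SE = σ/√n = 10/√113 = 0.9407
z-statistic: z = (x̄ - μ₀)/SE = (257.18 - 254)/0.9407 = 3.3805
Critical value: ±1.960
p-value = 0.0007
Decision: reject H₀

Answer: z = 3.3805, reject H₀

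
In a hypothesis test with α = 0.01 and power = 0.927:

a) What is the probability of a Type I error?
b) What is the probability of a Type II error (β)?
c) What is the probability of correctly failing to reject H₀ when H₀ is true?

Answer: a) 0.01, b) 0.073, c) 0.99

Derivation:
a) Type I error probability = α = 0.01
b) Power = P(reject H₀ | H₁ true) = 1 - β = 0.927, so Type II error probability = β = 1 - Power = 0.073
c) P(fail to reject H₀ | H₀ true) = 1 - α = 0.99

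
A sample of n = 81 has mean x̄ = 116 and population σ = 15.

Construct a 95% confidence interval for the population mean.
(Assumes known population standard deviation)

Confidence level: 95%, α = 0.05
z_0.025 = 1.960
SE = σ/√n = 15/√81 = 1.6667
Margin of error = 1.960 × 1.6667 = 3.2667
CI: x̄ ± margin = 116 ± 3.2667
CI: (112.7333, 119.2667)

Answer: (112.7333, 119.2667)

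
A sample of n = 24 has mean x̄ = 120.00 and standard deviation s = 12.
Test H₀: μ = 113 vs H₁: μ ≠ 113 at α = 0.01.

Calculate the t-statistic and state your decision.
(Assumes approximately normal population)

df = n - 1 = 23
SE = s/√n = 12/√24 = 2.4495
t = (x̄ - μ₀)/SE = (120.00 - 113)/2.4495 = 2.8577
Critical value: t_{0.005,23} = ±2.807
p-value ≈ 0.0089
Decision: reject H₀

Answer: t = 2.8577, reject H₀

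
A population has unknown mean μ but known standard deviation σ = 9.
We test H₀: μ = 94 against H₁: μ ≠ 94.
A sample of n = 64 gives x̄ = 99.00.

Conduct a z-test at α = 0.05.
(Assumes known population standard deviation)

Answer: z = 4.4444, reject H₀

Derivation:
Standard error: SE = σ/√n = 9/√64 = 1.1250
z-statistic: z = (x̄ - μ₀)/SE = (99.00 - 94)/1.1250 = 4.4444
Critical value: ±1.960
p-value < 0.0001
Decision: reject H₀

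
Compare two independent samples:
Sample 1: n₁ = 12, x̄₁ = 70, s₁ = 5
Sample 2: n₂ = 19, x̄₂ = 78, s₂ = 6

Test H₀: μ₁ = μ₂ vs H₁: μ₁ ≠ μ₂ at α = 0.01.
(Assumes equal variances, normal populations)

Answer: t = -3.8456, reject H₀

Derivation:
Pooled variance: s²_p = [11×5² + 18×6²]/(29) = 31.8276
s_p = 5.6416
SE = s_p×√(1/n₁ + 1/n₂) = 5.6416×√(1/12 + 1/19) = 2.0803
t = (x̄₁ - x̄₂)/SE = (70 - 78)/2.0803 = -3.8456
df = 29, t-critical = ±2.756
Decision: reject H₀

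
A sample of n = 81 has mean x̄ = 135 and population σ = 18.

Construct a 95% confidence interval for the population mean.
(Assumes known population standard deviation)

Confidence level: 95%, α = 0.05
z_0.025 = 1.960
SE = σ/√n = 18/√81 = 2.0000
Margin of error = 1.960 × 2.0000 = 3.9200
CI: x̄ ± margin = 135 ± 3.9200
CI: (131.0800, 138.9200)

Answer: (131.0800, 138.9200)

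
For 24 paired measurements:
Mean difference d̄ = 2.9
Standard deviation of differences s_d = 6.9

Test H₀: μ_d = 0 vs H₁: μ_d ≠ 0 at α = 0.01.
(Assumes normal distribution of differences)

Answer: t = 2.0589, fail to reject H₀

Derivation:
df = n - 1 = 23
SE = s_d/√n = 6.9/√24 = 1.4085
t = d̄/SE = 2.9/1.4085 = 2.0589
Critical value: t_{0.005,23} = ±2.807
p-value ≈ 0.0510
Decision: fail to reject H₀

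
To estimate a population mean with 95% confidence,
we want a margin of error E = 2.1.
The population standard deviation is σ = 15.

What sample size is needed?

Answer: n = 196

Derivation:
z_0.025 = 1.960
n = (z×σ/E)² = (1.960×15/2.1)²
n = 196.0000
Already a whole number: n = 196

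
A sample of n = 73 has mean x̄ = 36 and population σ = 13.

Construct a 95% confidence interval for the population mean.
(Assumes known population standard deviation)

Confidence level: 95%, α = 0.05
z_0.025 = 1.960
SE = σ/√n = 13/√73 = 1.5215
Margin of error = 1.960 × 1.5215 = 2.9821
CI: x̄ ± margin = 36 ± 2.9821
CI: (33.0179, 38.9821)

Answer: (33.0179, 38.9821)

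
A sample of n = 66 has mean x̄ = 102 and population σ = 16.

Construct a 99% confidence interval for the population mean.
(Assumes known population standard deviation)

Answer: (96.9266, 107.0734)

Derivation:
Confidence level: 99%, α = 0.01
z_0.005 = 2.576
SE = σ/√n = 16/√66 = 1.9695
Margin of error = 2.576 × 1.9695 = 5.0734
CI: x̄ ± margin = 102 ± 5.0734
CI: (96.9266, 107.0734)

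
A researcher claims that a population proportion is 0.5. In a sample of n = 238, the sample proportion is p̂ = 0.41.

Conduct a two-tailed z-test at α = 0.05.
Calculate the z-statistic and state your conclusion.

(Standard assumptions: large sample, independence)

Answer: z = -2.7769, reject H₀

Derivation:
H₀: p = 0.5, H₁: p ≠ 0.5
Standard error: SE = √(p₀(1-p₀)/n) = √(0.5×0.5/238) = 0.032410
z-statistic: z = (p̂ - p₀)/SE = (0.41 - 0.5)/0.032410 = -2.7769
Critical value: z_0.025 = ±1.960
p-value = 0.0055
Decision: reject H₀ at α = 0.05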